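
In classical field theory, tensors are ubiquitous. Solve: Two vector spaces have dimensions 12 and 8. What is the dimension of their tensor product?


The dimension of a tensor product is the product of dimensions.
dim(V) = 12, dim(W) = 8
dim(V (x) W) = 12 * 8 = 96

96


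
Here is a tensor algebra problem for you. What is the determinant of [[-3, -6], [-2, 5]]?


For a 2x2 matrix [[a, b], [c, d]], det = a*d - b*c.
a = -3, b = -6, c = -2, d = 5
a*d = -3 * 5 = -15
b*c = -6 * -2 = 12
det = -15 - 12 = -27

-27


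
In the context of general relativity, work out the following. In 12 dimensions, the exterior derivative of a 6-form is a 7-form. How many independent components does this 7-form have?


The exterior derivative of a p-form is a (p+1)-form.
Its number of independent components is C(n, p+1).
n = 12, p+1 = 7
C(12, 7) = 792

792


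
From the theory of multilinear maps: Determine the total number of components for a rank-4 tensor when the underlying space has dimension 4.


The number of components of a rank-r tensor in d dimensions is d^r.
Here d = 4 and r = 4.
4^4 = 256

256


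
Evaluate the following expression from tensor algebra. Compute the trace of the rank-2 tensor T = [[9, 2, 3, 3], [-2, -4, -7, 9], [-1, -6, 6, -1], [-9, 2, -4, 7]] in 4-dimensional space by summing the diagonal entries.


The contraction (trace) of a rank-2 tensor is the sum of its diagonal elements.
Diagonal entries: A[1,1] = 9, A[2,2] = -4, A[3,3] = 6, A[4,4] = 7
Tr(A) = 9 + -4 + 6 + 7 = 18

18


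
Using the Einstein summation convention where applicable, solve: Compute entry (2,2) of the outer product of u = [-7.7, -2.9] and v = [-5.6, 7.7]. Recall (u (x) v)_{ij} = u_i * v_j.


The outer product entry T_{ij} = u_i * v_j.
We need i=2, j=2.
u_2 = -2.9, v_2 = 7.7
T_{2,2} = -2.9 * 7.7 = -22.33

-22.33


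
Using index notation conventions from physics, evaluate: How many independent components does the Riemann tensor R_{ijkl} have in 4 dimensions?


The Riemann tensor in d dimensions has d^2(d^2 - 1)/12 independent components.
d = 4, so d^2 = 16
d^2 - 1 = 15
d^2(d^2 - 1) = 16 * 15 = 240
Divide by 12: 240 / 12 = 20

20


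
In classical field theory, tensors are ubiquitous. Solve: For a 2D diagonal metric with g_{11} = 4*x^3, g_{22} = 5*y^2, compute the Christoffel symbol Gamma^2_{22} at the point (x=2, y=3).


For a diagonal metric, Gamma^k_{ij} = (1/2) g^{kk} (dg_{ik}/dx_j + dg_{jk}/dx_i - dg_{ij}/dx_k).
The metric is diagonal, so g_{ab} = 0 for a != b.
At the given point: g_{11} = 32, g_{22} = 45
g^{22} = 1/45
dg_{22}/dx_2 = dg_{22}/dx_2 = 30
dg_{22}/dx_2 = dg_{22}/dx_2 = 30
dg_{22}/dx_2 = dg_{22}/dx_2 = 30
Numerator = 30 + 30 - 30 = 30
Gamma^2_{22} = 30 / (2 * 45) = 1/3

1/3


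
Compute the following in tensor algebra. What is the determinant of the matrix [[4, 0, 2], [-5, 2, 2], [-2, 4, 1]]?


Expanding along the first row, det(A) = a11*M_11 - a12*M_12 + a13*M_13, where M_1j is the (1,j) minor.
Minor M_11 = 2*1 - 2*4 = -6
Minor M_12 = -5*1 - 2*-2 = -1
Minor M_13 = -5*4 - 2*-2 = -16
det = 4*(-6) - 0*(-1) + 2*(-16)
    = -24 - 0 + -32
    = -56

-56


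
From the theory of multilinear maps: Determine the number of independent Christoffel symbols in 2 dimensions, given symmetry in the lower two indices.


Christoffel symbols Gamma^k_{ij} are symmetric in i,j, so there are d * d(d+1)/2 independent symbols.
d = 2
d(d+1)/2 = 2 * 3 / 2 = 3
Total = 2 * 3 = 6

6


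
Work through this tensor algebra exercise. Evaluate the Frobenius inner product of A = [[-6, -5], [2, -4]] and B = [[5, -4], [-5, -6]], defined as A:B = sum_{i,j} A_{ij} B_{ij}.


A:B = sum over all i,j of A_{ij} * B_{ij}.
Row 1: -6*5=-30, -5*-4=20 => row sum = -10
Row 2: 2*-5=-10, -4*-6=24 => row sum = 14
Total = -10 + 14 = 4

4


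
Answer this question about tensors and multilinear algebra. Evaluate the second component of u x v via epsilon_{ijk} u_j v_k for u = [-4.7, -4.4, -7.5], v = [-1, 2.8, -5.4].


(u x v)_2 = sum_{j,k} epsilon_{2jk} u_j v_k. Only permutations of (1,2,3) contribute; the two non-zero terms are:
eps_{213} u_1 v_3 = -1 * -4.7 * -5.4 = -25.38
eps_{231} u_3 v_1 = 1 * -7.5 * -1 = 7.5
(u x v)_2 = -17.88

-17.88


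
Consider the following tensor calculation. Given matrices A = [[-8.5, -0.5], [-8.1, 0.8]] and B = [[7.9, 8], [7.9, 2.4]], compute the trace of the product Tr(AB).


Tr(AB) = sum_i (AB)_{ii} where (AB)_{ii} = sum_k A_{ik} B_{ki}.
(AB)_{11} = -8.5*7.9 + -0.5*7.9 = -71.1
(AB)_{22} = -8.1*8 + 0.8*2.4 = -62.88
Tr(AB) = -71.1 + -62.88 = -133.98

-133.98


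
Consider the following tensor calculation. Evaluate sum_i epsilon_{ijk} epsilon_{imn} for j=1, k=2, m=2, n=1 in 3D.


Using the identity: epsilon_{ijk} epsilon_{imn} = delta_{jm} delta_{kn} - delta_{jn} delta_{km}.
delta_{12} = 0
delta_{21} = 0
delta_{11} = 1
delta_{22} = 1
Result = 0 * 0 - 1 * 1 = 0 - 1 = -1

-1


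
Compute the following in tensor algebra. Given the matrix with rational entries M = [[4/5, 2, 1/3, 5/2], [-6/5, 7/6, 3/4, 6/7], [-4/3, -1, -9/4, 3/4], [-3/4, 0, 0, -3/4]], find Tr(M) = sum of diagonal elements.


The trace is the sum of diagonal entries.
Diagonal: M[1,1] = 4/5, M[2,2] = 7/6, M[3,3] = -9/4, M[4,4] = -3/4
Tr(M) = 4/5 + 7/6 + -9/4 + -3/4
Computing step by step:
After adding M[1,1]: 4/5
After adding M[2,2]: 59/30
After adding M[3,3]: -17/60
After adding M[4,4]: -31/30
Tr(M) = -31/30

-31/30


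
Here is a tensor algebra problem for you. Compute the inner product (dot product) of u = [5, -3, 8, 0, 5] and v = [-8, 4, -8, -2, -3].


The inner product u . v = sum of u_i * v_i.
Term-by-term: 5 * -8, -3 * 4, 8 * -8, 0 * -2, 5 * -3
Products: -40, -12, -64, 0, -15
Sum = -40 + -12 + -64 + 0 + -15 = -131

-131


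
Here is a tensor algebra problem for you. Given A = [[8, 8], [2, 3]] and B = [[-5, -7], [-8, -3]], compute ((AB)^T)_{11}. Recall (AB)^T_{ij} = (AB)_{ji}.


(AB)^T_{ij} = (AB)_{ji} = sum_k A_{jk} B_{ki}.
For i=1, j=1 we need (AB)_{11}:
A_{11} * B_{11} = 8 * -5 = -40
A_{12} * B_{21} = 8 * -8 = -64
Sum = -40 + -64 = -104

-104


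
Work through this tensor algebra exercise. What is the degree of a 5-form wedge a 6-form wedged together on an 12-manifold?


The degree of a wedge product is the sum of the degrees of the individual forms.
Degrees: 5, 6
Total degree = 5 + 6 = 11

11


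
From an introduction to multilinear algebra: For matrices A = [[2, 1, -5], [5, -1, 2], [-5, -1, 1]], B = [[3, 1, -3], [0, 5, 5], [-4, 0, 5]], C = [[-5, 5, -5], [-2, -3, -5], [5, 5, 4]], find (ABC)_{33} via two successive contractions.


(ABC)_{33} = sum_m (AB)_{3m} C_{m3}. First compute row 3 of AB.
(AB)_{31} = -5*3 + -1*0 + 1*-4 = -19
(AB)_{32} = -5*1 + -1*5 + 1*0 = -10
(AB)_{33} = -5*-3 + -1*5 + 1*5 = 15
Now contract with column 3 of C:
(AB)_{31} * C_{13} = -19 * -5 = 95
(AB)_{32} * C_{23} = -10 * -5 = 50
(AB)_{33} * C_{33} = 15 * 4 = 60
(ABC)_{33} = 95 + 50 + 60 = 205

205


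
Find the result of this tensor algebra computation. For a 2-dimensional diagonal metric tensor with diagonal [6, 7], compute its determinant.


For a diagonal metric, the determinant is the product of diagonal entries.
Diagonal entries: 6, 7
det(g) = 6 * 7 = 42

42


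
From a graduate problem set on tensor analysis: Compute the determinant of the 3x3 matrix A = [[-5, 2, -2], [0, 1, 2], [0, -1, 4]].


Expanding along the first row, det(A) = a11*M_11 - a12*M_12 + a13*M_13, where M_1j is the (1,j) minor.
Minor M_11 = 1*4 - 2*-1 = 6
Minor M_12 = 0*4 - 2*0 = 0
Minor M_13 = 0*-1 - 1*0 = 0
det = -5*(6) - 2*(0) + -2*(0)
    = -30 - 0 + 0
    = -30

-30


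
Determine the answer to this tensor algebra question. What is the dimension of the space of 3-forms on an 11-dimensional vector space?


The dimension of the space of p-forms on an n-dimensional space is C(n, p).
n = 11, p = 3
C(11, 3) = 11! / (3! * 8!) = 165

165


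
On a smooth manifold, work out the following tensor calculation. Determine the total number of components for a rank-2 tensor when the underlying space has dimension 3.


The number of components of a rank-r tensor in d dimensions is d^r.
Here d = 3 and r = 2.
3^2 = 9

9


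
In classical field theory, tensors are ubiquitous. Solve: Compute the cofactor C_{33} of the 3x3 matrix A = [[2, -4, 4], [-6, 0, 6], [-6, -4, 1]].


To find cofactor C_{33}, delete row 3 and column 3.
The resulting 2x2 submatrix is: [[2, -4], [-6, 0]]
Minor M_{33} = 2*0 - -4*-6
  = 0 - 24 = -24
Sign = (-1)^(3+3) = (-1)^6 = 1
Cofactor C_{33} = 1 * -24 = -24

-24


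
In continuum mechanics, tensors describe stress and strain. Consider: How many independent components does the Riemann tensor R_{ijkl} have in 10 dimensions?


The Riemann tensor in d dimensions has d^2(d^2 - 1)/12 independent components.
d = 10, so d^2 = 100
d^2 - 1 = 99
d^2(d^2 - 1) = 100 * 99 = 9900
Divide by 12: 9900 / 12 = 825

825


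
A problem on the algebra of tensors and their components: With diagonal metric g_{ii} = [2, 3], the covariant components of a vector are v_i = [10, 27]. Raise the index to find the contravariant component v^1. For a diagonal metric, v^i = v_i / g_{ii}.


To raise an index with a diagonal metric: v^i = v_i / g_{ii}.
For index 1: v_1 = 10, g_{11} = 2
v^1 = 10 / 2 = 5

5


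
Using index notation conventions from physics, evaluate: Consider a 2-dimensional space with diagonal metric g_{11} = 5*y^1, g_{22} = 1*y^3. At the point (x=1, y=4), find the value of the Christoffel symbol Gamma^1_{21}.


For a diagonal metric, Gamma^k_{ij} = (1/2) g^{kk} (dg_{ik}/dx_j + dg_{jk}/dx_i - dg_{ij}/dx_k).
The metric is diagonal, so g_{ab} = 0 for a != b.
At the given point: g_{11} = 20, g_{22} = 64
g^{11} = 1/20
dg_{21}/dx_1 = 0 (off-diagonal)
dg_{11}/dx_2 = dg_{11}/dx_2 = 5
dg_{21}/dx_1 = 0 (off-diagonal)
Numerator = 0 + 5 - 0 = 5
Gamma^1_{21} = 5 / (2 * 20) = 1/8

1/8


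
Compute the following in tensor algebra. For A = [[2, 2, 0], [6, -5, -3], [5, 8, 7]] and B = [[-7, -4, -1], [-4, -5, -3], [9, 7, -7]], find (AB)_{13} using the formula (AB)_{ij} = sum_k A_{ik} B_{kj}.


(AB)_{ij} = sum_k A_{ik} B_{kj}.
For i=1, j=3:
A_{11} * B_{13} = 2 * -1 = -2
A_{12} * B_{23} = 2 * -3 = -6
A_{13} * B_{33} = 0 * -7 = 0
Sum = -2 + -6 + 0 = -8

-8


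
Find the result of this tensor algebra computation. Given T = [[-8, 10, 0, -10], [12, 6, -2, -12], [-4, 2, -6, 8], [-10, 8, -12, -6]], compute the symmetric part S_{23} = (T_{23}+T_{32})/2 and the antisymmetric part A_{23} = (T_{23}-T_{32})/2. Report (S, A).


T_{23} = -2
T_{32} = 2
S_{23} = (-2 + 2)/2 = 0/2 = 0
A_{23} = (-2 - 2)/2 = -4/2 = -2
Check: S + A = 0 + -2 = -2 = T_{23}.

(0, -2)


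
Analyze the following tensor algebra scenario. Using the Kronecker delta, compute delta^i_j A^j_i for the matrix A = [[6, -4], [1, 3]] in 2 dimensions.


The contraction (trace) of a rank-2 tensor is the sum of its diagonal elements.
Diagonal entries: A[1,1] = 6, A[2,2] = 3
Tr(A) = 6 + 3 = 9

9


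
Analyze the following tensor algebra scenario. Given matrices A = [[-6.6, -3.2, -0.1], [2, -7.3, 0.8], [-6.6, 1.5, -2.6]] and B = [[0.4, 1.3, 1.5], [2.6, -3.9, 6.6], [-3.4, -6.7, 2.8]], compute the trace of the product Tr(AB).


Tr(AB) = sum_i (AB)_{ii} where (AB)_{ii} = sum_k A_{ik} B_{ki}.
(AB)_{11} = -6.6*0.4 + -3.2*2.6 + -0.1*-3.4 = -10.62
(AB)_{22} = 2*1.3 + -7.3*-3.9 + 0.8*-6.7 = 25.71
(AB)_{33} = -6.6*1.5 + 1.5*6.6 + -2.6*2.8 = -7.28
Tr(AB) = -10.62 + 25.71 + -7.28 = 7.81

7.81


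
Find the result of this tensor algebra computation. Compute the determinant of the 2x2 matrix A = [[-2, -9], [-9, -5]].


For a 2x2 matrix [[a, b], [c, d]], det = a*d - b*c.
a = -2, b = -9, c = -9, d = -5
a*d = -2 * -5 = 10
b*c = -9 * -9 = 81
det = 10 - 81 = -71

-71


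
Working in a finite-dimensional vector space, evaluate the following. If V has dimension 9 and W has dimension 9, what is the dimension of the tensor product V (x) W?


The dimension of a tensor product is the product of dimensions.
dim(V) = 9, dim(W) = 9
dim(V (x) W) = 9 * 9 = 81

81


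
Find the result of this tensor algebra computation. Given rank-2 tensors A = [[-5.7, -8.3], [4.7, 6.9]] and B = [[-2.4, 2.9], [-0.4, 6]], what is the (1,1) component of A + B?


Tensor addition is component-wise: (A + B)_{ij} = A_{ij} + B_{ij}.
A_{11} = -5.7
B_{11} = -2.4
(A + B)_{11} = -5.7 + -2.4 = -8.1

-8.1


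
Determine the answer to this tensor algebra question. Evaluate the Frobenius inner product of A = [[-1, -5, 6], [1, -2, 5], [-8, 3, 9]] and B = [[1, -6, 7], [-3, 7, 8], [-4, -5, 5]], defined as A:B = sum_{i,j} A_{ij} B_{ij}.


A:B = sum over all i,j of A_{ij} * B_{ij}.
Row 1: -1*1=-1, -5*-6=30, 6*7=42 => row sum = 71
Row 2: 1*-3=-3, -2*7=-14, 5*8=40 => row sum = 23
Row 3: -8*-4=32, 3*-5=-15, 9*5=45 => row sum = 62
Total = 71 + 23 + 62 = 156

156


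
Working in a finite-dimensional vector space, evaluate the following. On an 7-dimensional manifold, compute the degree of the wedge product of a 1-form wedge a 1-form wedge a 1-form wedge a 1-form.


The degree of a wedge product is the sum of the degrees of the individual forms.
Degrees: 1, 1, 1, 1
Total degree = 1 + 1 + 1 + 1 = 4

4


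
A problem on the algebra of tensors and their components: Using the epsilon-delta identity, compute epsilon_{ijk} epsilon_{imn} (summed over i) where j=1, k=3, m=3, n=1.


Using the identity: epsilon_{ijk} epsilon_{imn} = delta_{jm} delta_{kn} - delta_{jn} delta_{km}.
delta_{13} = 0
delta_{31} = 0
delta_{11} = 1
delta_{33} = 1
Result = 0 * 0 - 1 * 1 = 0 - 1 = -1

-1


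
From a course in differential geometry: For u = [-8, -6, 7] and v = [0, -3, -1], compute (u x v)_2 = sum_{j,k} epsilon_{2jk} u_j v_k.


(u x v)_2 = sum_{j,k} epsilon_{2jk} u_j v_k. Only permutations of (1,2,3) contribute; the two non-zero terms are:
eps_{213} u_1 v_3 = -1 * -8 * -1 = -8
eps_{231} u_3 v_1 = 1 * 7 * 0 = 0
(u x v)_2 = -8

-8


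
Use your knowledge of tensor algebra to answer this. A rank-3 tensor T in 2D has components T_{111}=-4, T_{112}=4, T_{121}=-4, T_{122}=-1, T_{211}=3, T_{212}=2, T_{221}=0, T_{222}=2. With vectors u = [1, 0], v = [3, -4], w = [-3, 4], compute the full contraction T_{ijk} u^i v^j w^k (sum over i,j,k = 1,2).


S = sum over i,j,k of T_{ijk} u_i v_j w_k. Expanding all 8 terms:
T_{111}*u_1*v_1*w_1 = -4*1*3*-3 = 36  (running total: 36)
T_{112}*u_1*v_1*w_2 = 4*1*3*4 = 48  (running total: 84)
T_{121}*u_1*v_2*w_1 = -4*1*-4*-3 = -48  (running total: 36)
T_{122}*u_1*v_2*w_2 = -1*1*-4*4 = 16  (running total: 52)
T_{211}*u_2*v_1*w_1 = 3*0*3*-3 = 0  (running total: 52)
T_{212}*u_2*v_1*w_2 = 2*0*3*4 = 0  (running total: 52)
T_{221}*u_2*v_2*w_1 = 0*0*-4*-3 = 0  (running total: 52)
T_{222}*u_2*v_2*w_2 = 2*0*-4*4 = 0  (running total: 52)
S = 52

52


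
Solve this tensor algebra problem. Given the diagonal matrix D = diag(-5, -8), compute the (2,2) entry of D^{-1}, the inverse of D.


For a diagonal matrix, the inverse has entries (D^{-1})_{ii} = 1/d_{ii}.
The diagonal entries are: d_{11} = -5, d_{22} = -8
We need (D^{-1})_{22} = 1/d_{22} = 1/-8 = -1/8

-1/8


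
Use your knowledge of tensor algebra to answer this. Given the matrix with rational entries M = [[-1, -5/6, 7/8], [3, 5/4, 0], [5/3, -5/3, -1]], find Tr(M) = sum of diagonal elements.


The trace is the sum of diagonal entries.
Diagonal: M[1,1] = -1, M[2,2] = 5/4, M[3,3] = -1
Tr(M) = -1 + 5/4 + -1
Computing step by step:
After adding M[1,1]: -1
After adding M[2,2]: 1/4
After adding M[3,3]: -3/4
Tr(M) = -3/4

-3/4


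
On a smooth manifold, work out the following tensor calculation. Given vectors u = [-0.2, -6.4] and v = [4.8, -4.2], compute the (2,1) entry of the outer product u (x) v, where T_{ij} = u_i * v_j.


The outer product entry T_{ij} = u_i * v_j.
We need i=2, j=1.
u_2 = -6.4, v_1 = 4.8
T_{2,1} = -6.4 * 4.8 = -30.72

-30.72


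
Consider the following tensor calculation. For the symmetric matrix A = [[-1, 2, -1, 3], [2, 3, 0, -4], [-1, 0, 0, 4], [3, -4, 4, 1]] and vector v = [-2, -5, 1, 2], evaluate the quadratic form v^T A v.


First compute Av:
(Av)_1 = -1*-2 + 2*-5 + -1*1 + 3*2 = -3
(Av)_2 = 2*-2 + 3*-5 + 0*1 + -4*2 = -27
(Av)_3 = -1*-2 + 0*-5 + 0*1 + 4*2 = 10
(Av)_4 = 3*-2 + -4*-5 + 4*1 + 1*2 = 20
Av = [-3, -27, 10, 20]
Then v^T (Av) = -2*-3 + -5*-27 + 1*10 + 2*20
= 6 + 135 + 10 + 40 = 191

191


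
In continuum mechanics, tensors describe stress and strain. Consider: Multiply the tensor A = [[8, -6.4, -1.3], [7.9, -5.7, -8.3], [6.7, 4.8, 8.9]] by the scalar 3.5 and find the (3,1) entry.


Scalar multiplication: (cA)_{ij} = c * A_{ij}.
c = 3.5
A_{31} = 6.7
(cA)_{31} = 3.5 * 6.7 = 23.45

23.45


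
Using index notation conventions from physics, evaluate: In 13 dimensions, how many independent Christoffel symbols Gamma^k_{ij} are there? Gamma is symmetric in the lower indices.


Christoffel symbols Gamma^k_{ij} are symmetric in i,j, so there are d * d(d+1)/2 independent symbols.
d = 13
d(d+1)/2 = 13 * 14 / 2 = 91
Total = 13 * 91 = 1183

1183


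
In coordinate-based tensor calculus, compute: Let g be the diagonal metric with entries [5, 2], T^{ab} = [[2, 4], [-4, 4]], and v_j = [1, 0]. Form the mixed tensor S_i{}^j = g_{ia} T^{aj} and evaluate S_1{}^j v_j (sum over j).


Step 1: lower the first index. For a diagonal metric, g_{ia} T^{aj} = g_{ii} T^{ij} (no sum on i).
g_{11} = 5
S_1{}^1 = 5 * T^{11} = 5 * 2 = 10
S_1{}^2 = 5 * T^{12} = 5 * 4 = 20
Step 2: contract S_1{}^j with v_j.
S_1{}^1 * v_1 = 10 * 1 = 10
S_1{}^2 * v_2 = 20 * 0 = 0
Result = 10 + 0 = 10

10


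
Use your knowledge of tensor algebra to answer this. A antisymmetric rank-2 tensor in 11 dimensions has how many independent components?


A antisymmetric rank-2 tensor in d dimensions has d(d-1)/2 independent components.
d = 11
d(d-1)/2 = 11 * 10 / 2 = 110 / 2 = 55

55


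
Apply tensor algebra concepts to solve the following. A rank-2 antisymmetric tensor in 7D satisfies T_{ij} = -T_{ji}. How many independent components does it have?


An antisymmetric rank-2 tensor satisfies A_{ij} = -A_{ji}, so diagonal entries are zero.
The independent components are the upper-triangular entries: C(n, 2) = n(n-1)/2.
n = 7
C(7, 2) = 7 * 6 / 2 = 42 / 2 = 21

21


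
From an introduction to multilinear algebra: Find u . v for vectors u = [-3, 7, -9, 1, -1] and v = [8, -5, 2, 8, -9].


The inner product u . v = sum of u_i * v_i.
Term-by-term: -3 * 8, 7 * -5, -9 * 2, 1 * 8, -1 * -9
Products: -24, -35, -18, 8, 9
Sum = -24 + -35 + -18 + 8 + 9 = -60

-60


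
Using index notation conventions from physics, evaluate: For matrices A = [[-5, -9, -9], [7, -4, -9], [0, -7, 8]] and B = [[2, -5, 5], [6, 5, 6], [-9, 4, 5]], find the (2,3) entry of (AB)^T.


(AB)^T_{ij} = (AB)_{ji} = sum_k A_{jk} B_{ki}.
For i=2, j=3 we need (AB)_{32}:
A_{31} * B_{12} = 0 * -5 = 0
A_{32} * B_{22} = -7 * 5 = -35
A_{33} * B_{32} = 8 * 4 = 32
Sum = 0 + -35 + 32 = -3

-3


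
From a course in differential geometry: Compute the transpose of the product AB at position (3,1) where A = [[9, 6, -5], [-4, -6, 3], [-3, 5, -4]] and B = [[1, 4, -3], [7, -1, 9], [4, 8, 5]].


(AB)^T_{ij} = (AB)_{ji} = sum_k A_{jk} B_{ki}.
For i=3, j=1 we need (AB)_{13}:
A_{11} * B_{13} = 9 * -3 = -27
A_{12} * B_{23} = 6 * 9 = 54
A_{13} * B_{33} = -5 * 5 = -25
Sum = -27 + 54 + -25 = 2

2


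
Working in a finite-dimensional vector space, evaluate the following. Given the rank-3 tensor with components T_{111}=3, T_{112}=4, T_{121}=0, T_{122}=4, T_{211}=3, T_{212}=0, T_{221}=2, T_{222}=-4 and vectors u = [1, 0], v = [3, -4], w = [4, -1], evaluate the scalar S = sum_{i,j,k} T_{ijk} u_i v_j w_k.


S = sum over i,j,k of T_{ijk} u_i v_j w_k. Expanding all 8 terms:
T_{111}*u_1*v_1*w_1 = 3*1*3*4 = 36  (running total: 36)
T_{112}*u_1*v_1*w_2 = 4*1*3*-1 = -12  (running total: 24)
T_{121}*u_1*v_2*w_1 = 0*1*-4*4 = 0  (running total: 24)
T_{122}*u_1*v_2*w_2 = 4*1*-4*-1 = 16  (running total: 40)
T_{211}*u_2*v_1*w_1 = 3*0*3*4 = 0  (running total: 40)
T_{212}*u_2*v_1*w_2 = 0*0*3*-1 = 0  (running total: 40)
T_{221}*u_2*v_2*w_1 = 2*0*-4*4 = 0  (running total: 40)
T_{222}*u_2*v_2*w_2 = -4*0*-4*-1 = 0  (running total: 40)
S = 40

40


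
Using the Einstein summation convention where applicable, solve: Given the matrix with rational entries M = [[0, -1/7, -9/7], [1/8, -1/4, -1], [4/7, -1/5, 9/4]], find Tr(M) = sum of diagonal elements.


The trace is the sum of diagonal entries.
Diagonal: M[1,1] = 0, M[2,2] = -1/4, M[3,3] = 9/4
Tr(M) = 0 + -1/4 + 9/4
Computing step by step:
After adding M[1,1]: 0
After adding M[2,2]: -1/4
After adding M[3,3]: 2
Tr(M) = 2

2


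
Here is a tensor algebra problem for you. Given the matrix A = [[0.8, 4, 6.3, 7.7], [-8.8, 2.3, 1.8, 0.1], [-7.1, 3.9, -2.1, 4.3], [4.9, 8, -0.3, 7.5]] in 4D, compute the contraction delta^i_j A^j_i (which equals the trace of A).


The contraction (trace) of a rank-2 tensor is the sum of its diagonal elements.
Diagonal entries: A[1,1] = 0.8, A[2,2] = 2.3, A[3,3] = -2.1, A[4,4] = 7.5
Tr(A) = 0.8 + 2.3 + -2.1 + 7.5 = 8.5

8.5


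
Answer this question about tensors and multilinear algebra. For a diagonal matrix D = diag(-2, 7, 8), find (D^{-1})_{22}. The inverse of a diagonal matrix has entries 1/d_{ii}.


For a diagonal matrix, the inverse has entries (D^{-1})_{ii} = 1/d_{ii}.
The diagonal entries are: d_{11} = -2, d_{22} = 7, d_{33} = 8
We need (D^{-1})_{22} = 1/d_{22} = 1/7 = 1/7

1/7


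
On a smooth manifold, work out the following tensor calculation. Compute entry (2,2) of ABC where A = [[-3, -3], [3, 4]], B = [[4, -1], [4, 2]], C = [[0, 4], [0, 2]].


(ABC)_{22} = sum_m (AB)_{2m} C_{m2}. First compute row 2 of AB.
(AB)_{21} = 3*4 + 4*4 = 28
(AB)_{22} = 3*-1 + 4*2 = 5
Now contract with column 2 of C:
(AB)_{21} * C_{12} = 28 * 4 = 112
(AB)_{22} * C_{22} = 5 * 2 = 10
(ABC)_{22} = 112 + 10 = 122

122


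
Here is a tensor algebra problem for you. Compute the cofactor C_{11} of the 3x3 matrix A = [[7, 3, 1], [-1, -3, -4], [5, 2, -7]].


To find cofactor C_{11}, delete row 1 and column 1.
The resulting 2x2 submatrix is: [[-3, -4], [2, -7]]
Minor M_{11} = -3*-7 - -4*2
  = 21 - -8 = 29
Sign = (-1)^(1+1) = (-1)^2 = 1
Cofactor C_{11} = 1 * 29 = 29

29


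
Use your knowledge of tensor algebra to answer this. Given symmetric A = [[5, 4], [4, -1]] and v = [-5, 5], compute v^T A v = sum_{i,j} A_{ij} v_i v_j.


First compute Av:
(Av)_1 = 5*-5 + 4*5 = -5
(Av)_2 = 4*-5 + -1*5 = -25
Av = [-5, -25]
Then v^T (Av) = -5*-5 + 5*-25
= 25 + -125 = -100

-100


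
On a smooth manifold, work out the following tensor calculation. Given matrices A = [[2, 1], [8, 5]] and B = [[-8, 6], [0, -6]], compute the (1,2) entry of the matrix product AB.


(AB)_{ij} = sum_k A_{ik} B_{kj}.
For i=1, j=2:
A_{11} * B_{12} = 2 * 6 = 12
A_{12} * B_{22} = 1 * -6 = -6
Sum = 12 + -6 = 6

6


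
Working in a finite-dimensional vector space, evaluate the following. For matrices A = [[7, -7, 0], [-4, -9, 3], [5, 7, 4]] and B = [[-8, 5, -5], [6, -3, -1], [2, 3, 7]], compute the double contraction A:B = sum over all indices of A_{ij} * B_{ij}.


A:B = sum over all i,j of A_{ij} * B_{ij}.
Row 1: 7*-8=-56, -7*5=-35, 0*-5=0 => row sum = -91
Row 2: -4*6=-24, -9*-3=27, 3*-1=-3 => row sum = 0
Row 3: 5*2=10, 7*3=21, 4*7=28 => row sum = 59
Total = -91 + 0 + 59 = -32

-32


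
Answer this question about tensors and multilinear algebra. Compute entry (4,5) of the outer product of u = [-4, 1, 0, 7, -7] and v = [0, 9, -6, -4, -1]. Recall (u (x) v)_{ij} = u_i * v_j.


The outer product entry T_{ij} = u_i * v_j.
We need i=4, j=5.
u_4 = 7, v_5 = -1
T_{4,5} = 7 * -1 = -7

-7


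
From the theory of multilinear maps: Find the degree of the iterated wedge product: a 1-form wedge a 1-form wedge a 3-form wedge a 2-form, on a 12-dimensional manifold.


The degree of a wedge product is the sum of the degrees of the individual forms.
Degrees: 1, 1, 3, 2
Total degree = 1 + 1 + 3 + 2 = 7

7


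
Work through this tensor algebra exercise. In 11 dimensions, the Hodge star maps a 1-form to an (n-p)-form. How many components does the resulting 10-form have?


The Hodge dual of a p-form on an n-dimensional manifold is an (n-p)-form.
n = 11, p = 1, so dual degree = 11 - 1 = 10
The number of components is C(n, n-p) = C(11, 10) = 11

11


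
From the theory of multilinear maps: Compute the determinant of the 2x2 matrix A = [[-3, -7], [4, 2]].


For a 2x2 matrix [[a, b], [c, d]], det = a*d - b*c.
a = -3, b = -7, c = 4, d = 2
a*d = -3 * 2 = -6
b*c = -7 * 4 = -28
det = -6 - -28 = 22

22


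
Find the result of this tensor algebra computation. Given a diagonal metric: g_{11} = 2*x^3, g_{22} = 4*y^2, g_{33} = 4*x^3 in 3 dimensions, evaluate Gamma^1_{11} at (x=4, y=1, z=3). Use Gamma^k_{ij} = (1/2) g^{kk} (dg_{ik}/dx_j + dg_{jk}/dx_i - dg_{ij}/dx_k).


For a diagonal metric, Gamma^k_{ij} = (1/2) g^{kk} (dg_{ik}/dx_j + dg_{jk}/dx_i - dg_{ij}/dx_k).
The metric is diagonal, so g_{ab} = 0 for a != b.
At the given point: g_{11} = 128, g_{22} = 4, g_{33} = 256
g^{11} = 1/128
dg_{11}/dx_1 = dg_{11}/dx_1 = 96
dg_{11}/dx_1 = dg_{11}/dx_1 = 96
dg_{11}/dx_1 = dg_{11}/dx_1 = 96
Numerator = 96 + 96 - 96 = 96
Gamma^1_{11} = 96 / (2 * 128) = 3/8

3/8


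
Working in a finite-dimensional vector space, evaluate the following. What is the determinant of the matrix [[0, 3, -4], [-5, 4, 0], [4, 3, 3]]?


Expanding along the first row, det(A) = a11*M_11 - a12*M_12 + a13*M_13, where M_1j is the (1,j) minor.
Minor M_11 = 4*3 - 0*3 = 12
Minor M_12 = -5*3 - 0*4 = -15
Minor M_13 = -5*3 - 4*4 = -31
det = 0*(12) - 3*(-15) + -4*(-31)
    = 0 - -45 + 124
    = 169

169


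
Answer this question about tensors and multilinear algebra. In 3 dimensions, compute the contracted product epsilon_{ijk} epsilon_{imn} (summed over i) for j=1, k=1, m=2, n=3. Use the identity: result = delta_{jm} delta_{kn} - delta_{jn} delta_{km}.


Using the identity: epsilon_{ijk} epsilon_{imn} = delta_{jm} delta_{kn} - delta_{jn} delta_{km}.
delta_{12} = 0
delta_{13} = 0
delta_{13} = 0
delta_{12} = 0
Result = 0 * 0 - 0 * 0 = 0 - 0 = 0

0


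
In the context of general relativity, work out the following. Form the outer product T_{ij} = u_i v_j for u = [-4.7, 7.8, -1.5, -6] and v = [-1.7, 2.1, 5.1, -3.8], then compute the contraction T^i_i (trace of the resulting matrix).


The outer product gives T_{ij} = u_i v_j.
The trace (contraction) is Tr(T) = sum_i T_{ii} = sum_i u_i v_i.
Diagonal entries:
T_{11} = u_1 * v_1 = -4.7 * -1.7 = 7.99
T_{22} = u_2 * v_2 = 7.8 * 2.1 = 16.38
T_{33} = u_3 * v_3 = -1.5 * 5.1 = -7.65
T_{44} = u_4 * v_4 = -6 * -3.8 = 22.8
Tr(T) = 7.99 + 16.38 + -7.65 + 22.8 = 39.52

39.52


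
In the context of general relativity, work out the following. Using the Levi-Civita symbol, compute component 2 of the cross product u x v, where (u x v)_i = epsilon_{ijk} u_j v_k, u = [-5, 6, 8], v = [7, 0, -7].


(u x v)_2 = sum_{j,k} epsilon_{2jk} u_j v_k. Only permutations of (1,2,3) contribute; the two non-zero terms are:
eps_{213} u_1 v_3 = -1 * -5 * -7 = -35
eps_{231} u_3 v_1 = 1 * 8 * 7 = 56
(u x v)_2 = 21

21


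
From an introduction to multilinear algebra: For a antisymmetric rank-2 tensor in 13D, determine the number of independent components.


A antisymmetric rank-2 tensor in d dimensions has d(d-1)/2 independent components.
d = 13
d(d-1)/2 = 13 * 12 / 2 = 156 / 2 = 78

78


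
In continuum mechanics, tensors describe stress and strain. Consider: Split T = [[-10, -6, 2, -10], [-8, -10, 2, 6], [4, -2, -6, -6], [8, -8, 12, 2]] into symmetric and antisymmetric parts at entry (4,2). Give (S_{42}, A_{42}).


T_{42} = -8
T_{24} = 6
S_{42} = (-8 + 6)/2 = -2/2 = -1
A_{42} = (-8 - 6)/2 = -14/2 = -7
Check: S + A = -1 + -7 = -8 = T_{42}.

(-1, -7)


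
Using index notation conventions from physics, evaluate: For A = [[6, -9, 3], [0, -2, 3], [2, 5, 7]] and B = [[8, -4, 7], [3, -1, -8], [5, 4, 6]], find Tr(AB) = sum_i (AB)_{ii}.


Tr(AB) = sum_i (AB)_{ii} where (AB)_{ii} = sum_k A_{ik} B_{ki}.
(AB)_{11} = 6*8 + -9*3 + 3*5 = 36
(AB)_{22} = 0*-4 + -2*-1 + 3*4 = 14
(AB)_{33} = 2*7 + 5*-8 + 7*6 = 16
Tr(AB) = 36 + 14 + 16 = 66

66


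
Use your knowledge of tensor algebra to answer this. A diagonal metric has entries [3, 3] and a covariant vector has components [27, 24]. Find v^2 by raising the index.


To raise an index with a diagonal metric: v^i = v_i / g_{ii}.
For index 2: v_2 = 24, g_{22} = 3
v^2 = 24 / 3 = 8

8


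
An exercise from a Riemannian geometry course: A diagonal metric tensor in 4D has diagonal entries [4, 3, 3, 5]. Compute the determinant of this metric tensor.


For a diagonal metric, the determinant is the product of diagonal entries.
Diagonal entries: 4, 3, 3, 5
det(g) = 4 * 3 * 3 * 5 = 180

180


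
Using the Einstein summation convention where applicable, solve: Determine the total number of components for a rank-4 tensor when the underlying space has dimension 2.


The number of components of a rank-r tensor in d dimensions is d^r.
Here d = 2 and r = 4.
2^4 = 16

16


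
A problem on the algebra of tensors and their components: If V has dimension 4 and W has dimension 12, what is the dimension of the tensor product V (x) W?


The dimension of a tensor product is the product of dimensions.
dim(V) = 4, dim(W) = 12
dim(V (x) W) = 4 * 12 = 48

48


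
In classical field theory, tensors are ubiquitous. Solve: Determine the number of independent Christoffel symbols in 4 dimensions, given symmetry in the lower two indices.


Christoffel symbols Gamma^k_{ij} are symmetric in i,j, so there are d * d(d+1)/2 independent symbols.
d = 4
d(d+1)/2 = 4 * 5 / 2 = 10
Total = 4 * 10 = 40

40


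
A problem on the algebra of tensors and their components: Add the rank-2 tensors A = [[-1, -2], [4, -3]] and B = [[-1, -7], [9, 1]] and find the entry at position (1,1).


Tensor addition is component-wise: (A + B)_{ij} = A_{ij} + B_{ij}.
A_{11} = -1
B_{11} = -1
(A + B)_{11} = -1 + -1 = -2

-2


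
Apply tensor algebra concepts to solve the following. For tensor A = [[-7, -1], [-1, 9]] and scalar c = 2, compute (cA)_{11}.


Scalar multiplication: (cA)_{ij} = c * A_{ij}.
c = 2
A_{11} = -7
(cA)_{11} = 2 * -7 = -14

-14


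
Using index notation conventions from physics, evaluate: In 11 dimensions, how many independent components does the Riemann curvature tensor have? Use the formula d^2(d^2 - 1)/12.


The Riemann tensor in d dimensions has d^2(d^2 - 1)/12 independent components.
d = 11, so d^2 = 121
d^2 - 1 = 120
d^2(d^2 - 1) = 121 * 120 = 14520
Divide by 12: 14520 / 12 = 1210

1210


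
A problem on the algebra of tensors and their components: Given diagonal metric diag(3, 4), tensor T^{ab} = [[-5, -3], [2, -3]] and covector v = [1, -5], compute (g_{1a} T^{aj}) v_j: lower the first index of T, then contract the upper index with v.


Step 1: lower the first index. For a diagonal metric, g_{ia} T^{aj} = g_{ii} T^{ij} (no sum on i).
g_{11} = 3
S_1{}^1 = 3 * T^{11} = 3 * -5 = -15
S_1{}^2 = 3 * T^{12} = 3 * -3 = -9
Step 2: contract S_1{}^j with v_j.
S_1{}^1 * v_1 = -15 * 1 = -15
S_1{}^2 * v_2 = -9 * -5 = 45
Result = -15 + 45 = 30

30


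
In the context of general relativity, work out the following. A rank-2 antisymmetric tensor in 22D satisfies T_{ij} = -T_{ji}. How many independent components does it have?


An antisymmetric rank-2 tensor satisfies A_{ij} = -A_{ji}, so diagonal entries are zero.
The independent components are the upper-triangular entries: C(n, 2) = n(n-1)/2.
n = 22
C(22, 2) = 22 * 21 / 2 = 462 / 2 = 231

231


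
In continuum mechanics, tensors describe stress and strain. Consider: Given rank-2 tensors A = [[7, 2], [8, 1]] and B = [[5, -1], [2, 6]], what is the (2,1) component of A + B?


Tensor addition is component-wise: (A + B)_{ij} = A_{ij} + B_{ij}.
A_{21} = 8
B_{21} = 2
(A + B)_{21} = 8 + 2 = 10

10


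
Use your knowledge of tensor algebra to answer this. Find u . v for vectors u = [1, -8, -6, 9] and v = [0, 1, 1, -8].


The inner product u . v = sum of u_i * v_i.
Term-by-term: 1 * 0, -8 * 1, -6 * 1, 9 * -8
Products: 0, -8, -6, -72
Sum = 0 + -8 + -6 + -72 = -86

-86


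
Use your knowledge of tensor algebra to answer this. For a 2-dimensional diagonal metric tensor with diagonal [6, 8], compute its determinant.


For a diagonal metric, the determinant is the product of diagonal entries.
Diagonal entries: 6, 8
det(g) = 6 * 8 = 48

48


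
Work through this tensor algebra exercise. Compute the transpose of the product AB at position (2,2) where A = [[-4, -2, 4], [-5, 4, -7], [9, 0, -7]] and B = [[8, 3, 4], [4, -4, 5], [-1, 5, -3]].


(AB)^T_{ij} = (AB)_{ji} = sum_k A_{jk} B_{ki}.
For i=2, j=2 we need (AB)_{22}:
A_{21} * B_{12} = -5 * 3 = -15
A_{22} * B_{22} = 4 * -4 = -16
A_{23} * B_{32} = -7 * 5 = -35
Sum = -15 + -16 + -35 = -66

-66


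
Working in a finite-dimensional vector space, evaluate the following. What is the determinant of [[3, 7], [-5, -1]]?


For a 2x2 matrix [[a, b], [c, d]], det = a*d - b*c.
a = 3, b = 7, c = -5, d = -1
a*d = 3 * -1 = -3
b*c = 7 * -5 = -35
det = -3 - -35 = 32

32


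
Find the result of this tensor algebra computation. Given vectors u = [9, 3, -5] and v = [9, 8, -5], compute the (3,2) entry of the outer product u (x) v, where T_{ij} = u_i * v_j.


The outer product entry T_{ij} = u_i * v_j.
We need i=3, j=2.
u_3 = -5, v_2 = 8
T_{3,2} = -5 * 8 = -40

-40


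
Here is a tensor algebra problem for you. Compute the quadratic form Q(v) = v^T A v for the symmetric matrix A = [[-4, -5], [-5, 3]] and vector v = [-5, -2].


First compute Av:
(Av)_1 = -4*-5 + -5*-2 = 30
(Av)_2 = -5*-5 + 3*-2 = 19
Av = [30, 19]
Then v^T (Av) = -5*30 + -2*19
= -150 + -38 = -188

-188


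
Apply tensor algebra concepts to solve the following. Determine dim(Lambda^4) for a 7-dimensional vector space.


The dimension of the space of p-forms on an n-dimensional space is C(n, p).
n = 7, p = 4
C(7, 4) = 7! / (4! * 3!) = 35

35


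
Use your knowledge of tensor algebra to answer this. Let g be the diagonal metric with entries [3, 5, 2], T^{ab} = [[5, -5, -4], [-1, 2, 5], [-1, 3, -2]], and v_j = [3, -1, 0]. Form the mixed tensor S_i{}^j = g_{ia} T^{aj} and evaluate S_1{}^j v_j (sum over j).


Step 1: lower the first index. For a diagonal metric, g_{ia} T^{aj} = g_{ii} T^{ij} (no sum on i).
g_{11} = 3
S_1{}^1 = 3 * T^{11} = 3 * 5 = 15
S_1{}^2 = 3 * T^{12} = 3 * -5 = -15
S_1{}^3 = 3 * T^{13} = 3 * -4 = -12
Step 2: contract S_1{}^j with v_j.
S_1{}^1 * v_1 = 15 * 3 = 45
S_1{}^2 * v_2 = -15 * -1 = 15
S_1{}^3 * v_3 = -12 * 0 = 0
Result = 45 + 15 + 0 = 60

60


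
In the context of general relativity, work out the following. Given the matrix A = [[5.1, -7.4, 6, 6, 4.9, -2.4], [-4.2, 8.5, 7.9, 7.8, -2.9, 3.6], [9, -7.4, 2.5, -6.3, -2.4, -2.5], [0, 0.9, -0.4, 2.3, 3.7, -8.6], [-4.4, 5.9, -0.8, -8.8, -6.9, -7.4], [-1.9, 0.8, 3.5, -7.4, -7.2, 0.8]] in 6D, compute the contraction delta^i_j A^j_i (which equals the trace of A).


The contraction (trace) of a rank-2 tensor is the sum of its diagonal elements.
Diagonal entries: A[1,1] = 5.1, A[2,2] = 8.5, A[3,3] = 2.5, A[4,4] = 2.3, A[5,5] = -6.9, A[6,6] = 0.8
Tr(A) = 5.1 + 8.5 + 2.5 + 2.3 + -6.9 + 0.8 = 12.3

12.3


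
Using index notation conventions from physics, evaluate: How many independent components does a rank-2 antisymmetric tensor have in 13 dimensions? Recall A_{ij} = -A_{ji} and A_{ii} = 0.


An antisymmetric rank-2 tensor satisfies A_{ij} = -A_{ji}, so diagonal entries are zero.
The independent components are the upper-triangular entries: C(n, 2) = n(n-1)/2.
n = 13
C(13, 2) = 13 * 12 / 2 = 156 / 2 = 78

78


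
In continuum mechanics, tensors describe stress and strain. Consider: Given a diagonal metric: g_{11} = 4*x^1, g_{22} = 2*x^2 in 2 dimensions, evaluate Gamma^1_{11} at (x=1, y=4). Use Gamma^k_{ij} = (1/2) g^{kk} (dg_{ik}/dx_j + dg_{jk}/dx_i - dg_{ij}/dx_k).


For a diagonal metric, Gamma^k_{ij} = (1/2) g^{kk} (dg_{ik}/dx_j + dg_{jk}/dx_i - dg_{ij}/dx_k).
The metric is diagonal, so g_{ab} = 0 for a != b.
At the given point: g_{11} = 4, g_{22} = 2
g^{11} = 1/4
dg_{11}/dx_1 = dg_{11}/dx_1 = 4
dg_{11}/dx_1 = dg_{11}/dx_1 = 4
dg_{11}/dx_1 = dg_{11}/dx_1 = 4
Numerator = 4 + 4 - 4 = 4
Gamma^1_{11} = 4 / (2 * 4) = 1/2

1/2


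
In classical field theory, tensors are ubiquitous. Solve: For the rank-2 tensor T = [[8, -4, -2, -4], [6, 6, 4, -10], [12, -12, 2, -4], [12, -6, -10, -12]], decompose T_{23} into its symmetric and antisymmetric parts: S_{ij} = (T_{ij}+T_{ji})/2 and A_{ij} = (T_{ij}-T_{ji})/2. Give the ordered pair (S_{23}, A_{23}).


T_{23} = 4
T_{32} = -12
S_{23} = (4 + -12)/2 = -8/2 = -4
A_{23} = (4 - -12)/2 = 16/2 = 8
Check: S + A = -4 + 8 = 4 = T_{23}.

(-4, 8)


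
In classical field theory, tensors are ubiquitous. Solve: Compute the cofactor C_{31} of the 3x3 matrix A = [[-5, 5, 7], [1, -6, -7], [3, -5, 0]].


To find cofactor C_{31}, delete row 3 and column 1.
The resulting 2x2 submatrix is: [[5, 7], [-6, -7]]
Minor M_{31} = 5*-7 - 7*-6
  = -35 - -42 = 7
Sign = (-1)^(3+1) = (-1)^4 = 1
Cofactor C_{31} = 1 * 7 = 7

7


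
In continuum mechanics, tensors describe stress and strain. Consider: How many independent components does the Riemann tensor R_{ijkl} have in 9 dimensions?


The Riemann tensor in d dimensions has d^2(d^2 - 1)/12 independent components.
d = 9, so d^2 = 81
d^2 - 1 = 80
d^2(d^2 - 1) = 81 * 80 = 6480
Divide by 12: 6480 / 12 = 540

540


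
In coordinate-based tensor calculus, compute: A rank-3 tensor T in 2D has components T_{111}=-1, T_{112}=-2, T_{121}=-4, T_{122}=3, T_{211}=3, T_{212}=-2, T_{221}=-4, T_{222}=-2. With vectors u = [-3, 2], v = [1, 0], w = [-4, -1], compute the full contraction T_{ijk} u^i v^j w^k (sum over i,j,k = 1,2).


S = sum over i,j,k of T_{ijk} u_i v_j w_k. Expanding all 8 terms:
T_{111}*u_1*v_1*w_1 = -1*-3*1*-4 = -12  (running total: -12)
T_{112}*u_1*v_1*w_2 = -2*-3*1*-1 = -6  (running total: -18)
T_{121}*u_1*v_2*w_1 = -4*-3*0*-4 = 0  (running total: -18)
T_{122}*u_1*v_2*w_2 = 3*-3*0*-1 = 0  (running total: -18)
T_{211}*u_2*v_1*w_1 = 3*2*1*-4 = -24  (running total: -42)
T_{212}*u_2*v_1*w_2 = -2*2*1*-1 = 4  (running total: -38)
T_{221}*u_2*v_2*w_1 = -4*2*0*-4 = 0  (running total: -38)
T_{222}*u_2*v_2*w_2 = -2*2*0*-1 = 0  (running total: -38)
S = -38

-38


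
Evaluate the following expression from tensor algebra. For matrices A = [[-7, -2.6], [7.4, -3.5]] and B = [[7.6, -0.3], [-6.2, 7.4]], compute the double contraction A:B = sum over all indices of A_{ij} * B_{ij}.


A:B = sum over all i,j of A_{ij} * B_{ij}.
Row 1: -7*7.6=-53.2, -2.6*-0.3=0.78 => row sum = -52.42
Row 2: 7.4*-6.2=-45.88, -3.5*7.4=-25.9 => row sum = -71.78
Total = -52.42 + -71.78 = -124.2

-124.2


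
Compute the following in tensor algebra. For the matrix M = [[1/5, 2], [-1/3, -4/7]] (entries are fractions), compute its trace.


The trace is the sum of diagonal entries.
Diagonal: M[1,1] = 1/5, M[2,2] = -4/7
Tr(M) = 1/5 + -4/7
Computing step by step:
After adding M[1,1]: 1/5
After adding M[2,2]: -13/35
Tr(M) = -13/35

-13/35


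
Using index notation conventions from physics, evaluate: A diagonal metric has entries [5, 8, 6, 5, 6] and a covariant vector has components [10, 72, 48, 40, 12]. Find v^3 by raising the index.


To raise an index with a diagonal metric: v^i = v_i / g_{ii}.
For index 3: v_3 = 48, g_{33} = 6
v^3 = 48 / 6 = 8

8


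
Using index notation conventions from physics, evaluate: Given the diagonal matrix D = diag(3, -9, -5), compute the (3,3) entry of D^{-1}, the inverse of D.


For a diagonal matrix, the inverse has entries (D^{-1})_{ii} = 1/d_{ii}.
The diagonal entries are: d_{11} = 3, d_{22} = -9, d_{33} = -5
We need (D^{-1})_{33} = 1/d_{33} = 1/-5 = -1/5

-1/5


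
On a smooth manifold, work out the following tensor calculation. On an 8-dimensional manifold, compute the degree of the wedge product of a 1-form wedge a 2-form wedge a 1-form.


The degree of a wedge product is the sum of the degrees of the individual forms.
Degrees: 1, 2, 1
Total degree = 1 + 2 + 1 = 4

4


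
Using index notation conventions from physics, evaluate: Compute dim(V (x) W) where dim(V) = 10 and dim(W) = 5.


The dimension of a tensor product is the product of dimensions.
dim(V) = 10, dim(W) = 5
dim(V (x) W) = 10 * 5 = 50

50
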